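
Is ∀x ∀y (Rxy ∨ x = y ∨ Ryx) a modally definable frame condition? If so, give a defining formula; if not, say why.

No

If a class were modally definable it would be closed under disjoint unions (Goldblatt–Thomason).
Take 3 disjoint single-world reflexive frames: each is trivially connected, but their disjoint union has 3 worlds with no edge between distinct components, so it is not connected.
So no modal formula (or set of formulas) defines exactly the connected frames.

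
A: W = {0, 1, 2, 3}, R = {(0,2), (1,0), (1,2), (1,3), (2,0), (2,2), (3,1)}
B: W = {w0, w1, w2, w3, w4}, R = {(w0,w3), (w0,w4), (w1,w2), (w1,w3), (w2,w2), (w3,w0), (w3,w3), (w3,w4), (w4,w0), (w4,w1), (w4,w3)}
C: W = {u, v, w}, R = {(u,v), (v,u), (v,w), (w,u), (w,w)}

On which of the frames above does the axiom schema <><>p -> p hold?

The schema corresponds to a generalized confluence (Geach) condition: forall x forall y (x R^2 y -> exists w (y = w & x = w)).
A: fails — 0R²2 but 2 ≠ 0.
B: fails — w0R²w1 but w1 ≠ w0.
C: fails — uR²w but w ≠ u.

none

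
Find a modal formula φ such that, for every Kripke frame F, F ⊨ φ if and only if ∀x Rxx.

□r → r

This is reflexivity; the standard corresponding axiom is T: □r → r.
Suppose □r→r is valid. At any x set V(r)={w : Rxw}. Then □r holds at x, so r holds at x, i.e. Rxx.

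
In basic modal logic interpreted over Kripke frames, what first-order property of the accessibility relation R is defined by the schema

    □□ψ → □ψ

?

Suppose □□ψ→□ψ is valid. Take Rxy and set V(ψ)={w : xR²w}. Then □□ψ at x, so □ψ at x, so ψ at y, i.e. ∃z(Rxz∧Rzy).

Density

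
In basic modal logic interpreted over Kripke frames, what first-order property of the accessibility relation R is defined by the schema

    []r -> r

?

Reflexivity

This schema is the T axiom.
Its frame correspondent is reflexivity — forall x Rxx.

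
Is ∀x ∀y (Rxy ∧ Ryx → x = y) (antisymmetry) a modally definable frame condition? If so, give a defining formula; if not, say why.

If a class were modally definable it would be closed under surjective bounded morphisms (Goldblatt–Thomason).
The 8-cycle (worlds w0,w1,w2,w3,w4,w5,w6,w7 with w0→w1→w2→w3→w4→w5→w6→w7→w0) is antisymmetric. Sending even-indexed worlds to s and odd-indexed worlds to t is a surjective bounded morphism onto the two-world frame with s↔t, which is not antisymmetric.
So no modal formula (or set of formulas) defines exactly the antisymmetric frames.

Not definable by any modal formula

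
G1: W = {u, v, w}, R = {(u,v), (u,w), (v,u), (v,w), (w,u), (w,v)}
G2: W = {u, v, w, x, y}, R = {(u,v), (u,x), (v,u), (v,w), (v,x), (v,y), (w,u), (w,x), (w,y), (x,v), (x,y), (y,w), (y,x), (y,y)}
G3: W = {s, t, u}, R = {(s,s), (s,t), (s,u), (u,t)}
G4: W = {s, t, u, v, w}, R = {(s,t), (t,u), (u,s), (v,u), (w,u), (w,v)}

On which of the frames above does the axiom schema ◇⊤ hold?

Frame correspondent (Sahlqvist): ∀x ∃y Rxy — i.e. seriality.
G1: condition met.
G2: condition met.
G3: fails — world t has no successor.
G4: condition met.

G1, G2, G4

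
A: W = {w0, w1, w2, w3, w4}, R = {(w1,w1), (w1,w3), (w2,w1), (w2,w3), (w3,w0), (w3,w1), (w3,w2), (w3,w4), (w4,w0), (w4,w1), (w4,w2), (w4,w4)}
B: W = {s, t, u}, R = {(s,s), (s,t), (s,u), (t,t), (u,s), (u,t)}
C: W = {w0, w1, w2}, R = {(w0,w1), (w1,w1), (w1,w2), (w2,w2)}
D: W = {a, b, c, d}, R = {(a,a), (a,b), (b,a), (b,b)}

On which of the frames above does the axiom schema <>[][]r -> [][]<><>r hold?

B, C, D

The schema corresponds to a generalized confluence (Geach) condition: forall x forall y forall z ((xRy & x R^2 z) -> exists w (y R^2 w & z R^2 w)).
A: fails — w1Rw1, w1R²w0 but no w with w1R²w and w0R²w.
B: holds.
C: holds.
D: holds.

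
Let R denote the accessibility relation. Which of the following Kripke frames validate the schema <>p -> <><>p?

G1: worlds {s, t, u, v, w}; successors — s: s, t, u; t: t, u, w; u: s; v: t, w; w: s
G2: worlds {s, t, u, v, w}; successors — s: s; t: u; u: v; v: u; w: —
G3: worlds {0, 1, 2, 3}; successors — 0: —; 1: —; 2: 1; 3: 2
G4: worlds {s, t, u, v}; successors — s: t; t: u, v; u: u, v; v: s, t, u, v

Frame correspondent (Sahlqvist): forall x forall y (xRy -> exists w (y = w & x R^2 w)) — i.e. a generalized confluence (Geach) condition.
G1: holds.
G2: fails — tRu but no w* with u=w* and tR²w*.
G3: fails — 2R1 but no w with 1=w and 2R²w.
G4: fails — sRt but no w with t=w and sR²w.

G1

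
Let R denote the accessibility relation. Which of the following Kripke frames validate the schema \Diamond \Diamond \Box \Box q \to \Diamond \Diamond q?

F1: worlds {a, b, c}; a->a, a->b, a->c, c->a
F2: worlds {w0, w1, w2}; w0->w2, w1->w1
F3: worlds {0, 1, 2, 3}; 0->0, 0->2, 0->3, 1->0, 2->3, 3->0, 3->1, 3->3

F2, F3

This is the axiom for a generalized confluence (Geach) condition; its first-order frame correspondent is \forall x \forall y (x R^2 y \to \exists w (y R^2 w \wedge x R^2 w)).
F1: fails — aR²b but no w with bR²w and aR²w.
F2: satisfies the condition.
F3: satisfies the condition.
Valid on: F2, F3.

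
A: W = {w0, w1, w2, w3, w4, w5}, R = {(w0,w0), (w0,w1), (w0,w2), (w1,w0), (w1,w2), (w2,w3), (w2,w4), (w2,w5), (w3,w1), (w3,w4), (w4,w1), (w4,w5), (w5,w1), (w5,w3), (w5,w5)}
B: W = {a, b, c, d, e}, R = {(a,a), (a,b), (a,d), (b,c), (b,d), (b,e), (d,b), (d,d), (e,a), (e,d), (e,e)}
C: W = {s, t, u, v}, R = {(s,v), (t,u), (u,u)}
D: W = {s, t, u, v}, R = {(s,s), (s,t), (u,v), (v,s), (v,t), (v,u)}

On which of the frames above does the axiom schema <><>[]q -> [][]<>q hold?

This is the axiom for a generalized confluence (Geach) condition; its first-order frame correspondent is forall x forall y forall z ((x R^2 y & x R^2 z) -> exists w (yRw & zRw)).
A: fails — w0R²w0, w0R²w2 but no w with w0Rw and w2Rw.
B: fails — aR²a, aR²c but no w with aRw and cRw.
C: ✓.
D: fails — sR²s, sR²t but no w with sRw and tRw.

C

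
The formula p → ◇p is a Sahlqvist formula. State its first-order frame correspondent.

reflexivity

This schema is equivalent to the T axiom □p → p.
It corresponds to reflexivity: ∀x Rxx.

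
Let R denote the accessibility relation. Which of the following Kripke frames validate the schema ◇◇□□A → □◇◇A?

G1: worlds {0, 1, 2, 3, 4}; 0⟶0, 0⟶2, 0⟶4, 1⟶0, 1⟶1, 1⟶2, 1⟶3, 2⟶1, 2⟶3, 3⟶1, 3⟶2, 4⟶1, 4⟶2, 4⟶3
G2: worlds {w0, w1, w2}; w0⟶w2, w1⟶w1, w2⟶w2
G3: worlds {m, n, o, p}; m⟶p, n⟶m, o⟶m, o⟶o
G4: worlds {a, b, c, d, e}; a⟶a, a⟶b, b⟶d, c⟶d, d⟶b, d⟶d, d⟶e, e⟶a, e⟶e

G1, G2, G4

Frame correspondent (Sahlqvist): ∀x ∀y ∀z ((xR²y ∧ xRz) → ∃w (yR²w ∧ zR²w)) — i.e. a generalized confluence (Geach) condition.
G1: ✓.
G2: ✓.
G3: fails — nR²p, nRm but no w with pR²w and mR²w.
G4: ✓.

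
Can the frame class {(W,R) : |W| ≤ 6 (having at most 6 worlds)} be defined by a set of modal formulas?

Not definable by any modal formula

If a class were modally definable it would be closed under disjoint unions (Goldblatt–Thomason).
Any modal formula valid on each of 7 disjoint one-world frames is valid on their disjoint union (validity is preserved under disjoint unions). Each one-world frame has |W|=1≤6, but the union has |W|=7.
Hence having at most 6 worlds is not modally definable.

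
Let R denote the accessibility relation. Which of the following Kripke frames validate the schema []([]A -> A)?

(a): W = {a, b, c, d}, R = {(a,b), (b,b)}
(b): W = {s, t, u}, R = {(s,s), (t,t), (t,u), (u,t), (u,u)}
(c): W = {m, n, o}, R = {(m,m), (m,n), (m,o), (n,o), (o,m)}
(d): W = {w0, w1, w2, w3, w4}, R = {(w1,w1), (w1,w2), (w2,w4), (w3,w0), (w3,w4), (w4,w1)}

(a), (b)

The schema corresponds to shift-reflexivity: forall x forall y (Rxy -> Ryy).
(a): holds.
(b): holds.
(c): fails — Rno but not Roo.
(d): fails — Rw1w2 but not Rw2w2.
Valid on: (a), (b).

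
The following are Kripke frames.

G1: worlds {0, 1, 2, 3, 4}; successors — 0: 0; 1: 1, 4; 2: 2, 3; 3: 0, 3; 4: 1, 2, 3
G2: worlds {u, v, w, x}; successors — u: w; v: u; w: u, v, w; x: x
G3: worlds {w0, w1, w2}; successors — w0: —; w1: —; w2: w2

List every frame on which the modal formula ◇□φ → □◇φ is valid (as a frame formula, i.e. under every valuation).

The schema corresponds to convergence: ∀x ∀y ∀z (Rxy ∧ Rxz → ∃w (Ryw ∧ Rzw)).
G1: fails — R43 and R41 but 3 and 1 have no common successor.
G2: fails — Rwu and Rwv but u and v have no common successor.
G3: holds.
Valid on: G3.

G3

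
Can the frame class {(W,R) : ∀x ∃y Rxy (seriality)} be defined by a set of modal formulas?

The condition is seriality. A defining modal formula is □p → ◇p.

Yes — defined by □p → ◇p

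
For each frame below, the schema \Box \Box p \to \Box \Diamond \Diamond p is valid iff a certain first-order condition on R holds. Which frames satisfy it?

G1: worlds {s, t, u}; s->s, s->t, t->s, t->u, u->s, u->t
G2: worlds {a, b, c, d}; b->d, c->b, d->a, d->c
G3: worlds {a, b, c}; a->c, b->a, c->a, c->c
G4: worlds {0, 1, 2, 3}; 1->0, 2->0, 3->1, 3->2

G1, G3

Frame correspondent (Sahlqvist): \forall x \forall z (xRz \to \exists w (x R^2 w \wedge z R^2 w)) — i.e. a generalized confluence (Geach) condition.
G1: condition met.
G2: fails — bRd but no w with bR²w and dR²w.
G3: condition met.
G4: fails — 1R0 but no w with 1R²w and 0R²w.
Valid on: G1, G3.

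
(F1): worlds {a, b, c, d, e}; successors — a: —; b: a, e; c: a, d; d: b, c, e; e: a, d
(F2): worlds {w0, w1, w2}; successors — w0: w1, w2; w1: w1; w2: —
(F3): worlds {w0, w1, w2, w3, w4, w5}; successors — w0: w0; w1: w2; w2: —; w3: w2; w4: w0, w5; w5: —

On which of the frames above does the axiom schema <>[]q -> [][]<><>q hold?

none

This is the axiom for a generalized confluence (Geach) condition; its first-order frame correspondent is forall x forall y forall z ((xRy & x R^2 z) -> exists w (yRw & z R^2 w)).
(F1): fails — bRa, bR²a but no w with aRw and aR²w.
(F2): fails — w0Rw2, w0R²w1 but no w with w2Rw and w1R²w.
(F3): fails — w4Rw5, w4R²w0 but no w with w5Rw and w0R²w.
Valid on no frame.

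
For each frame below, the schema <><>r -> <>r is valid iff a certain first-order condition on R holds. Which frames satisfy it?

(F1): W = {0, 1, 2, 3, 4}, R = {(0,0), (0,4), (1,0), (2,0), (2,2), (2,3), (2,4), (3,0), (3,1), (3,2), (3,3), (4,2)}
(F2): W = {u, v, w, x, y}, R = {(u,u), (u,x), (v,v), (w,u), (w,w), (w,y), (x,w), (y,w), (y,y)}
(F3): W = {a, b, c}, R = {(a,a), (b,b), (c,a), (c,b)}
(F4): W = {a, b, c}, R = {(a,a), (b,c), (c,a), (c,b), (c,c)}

(F3)

This is the axiom for a generalized confluence (Geach) condition; its first-order frame correspondent is forall x forall y (x R^2 y -> exists w (y = w & xRw)).
(F1): fails — 0R²2 but no w with 2=w and 0Rw.
(F2): fails — uR²w but no t with w=t and uRt.
(F3): ✓.
(F4): fails — bR²a but no w with a=w and bRw.
Valid on: (F3).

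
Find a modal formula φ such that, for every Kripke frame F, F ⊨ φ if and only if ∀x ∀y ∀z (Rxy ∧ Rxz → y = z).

A defining formula is ◇s → □s (the CD axiom).
Suppose ◇s→□s is valid. Take Rxy, Rxz and set V(s)={y}. Then ◇s at x, so □s at x, so s at z, i.e. z=y.

◇s → □s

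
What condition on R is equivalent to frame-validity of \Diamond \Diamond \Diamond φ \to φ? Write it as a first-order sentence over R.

This is a Sahlqvist (Geach-type) schema ◇^3□^0φ → □^0◇^0φ.
First-order correspondent: \forall x \forall y (x R^3 y \to \exists w (y = w \wedge x = w)).

\forall x \forall y (x R^3 y \to \exists w (y = w \wedge x = w))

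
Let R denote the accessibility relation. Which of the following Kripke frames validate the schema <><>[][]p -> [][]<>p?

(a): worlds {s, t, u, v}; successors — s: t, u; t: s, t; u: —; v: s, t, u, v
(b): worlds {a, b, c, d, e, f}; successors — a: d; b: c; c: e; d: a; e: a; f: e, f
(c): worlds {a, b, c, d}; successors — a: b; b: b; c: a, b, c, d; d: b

(c)

This is the axiom for a generalized confluence (Geach) condition; its first-order frame correspondent is forall x forall y forall z ((x R^2 y & x R^2 z) -> exists w (y R^2 w & zRw)).
(a): fails — tR²s, tR²u but no w with sR²w and uRw.
(b): fails — aR²a, aR²a but no w with aR²w and aRw.
(c): satisfies the condition.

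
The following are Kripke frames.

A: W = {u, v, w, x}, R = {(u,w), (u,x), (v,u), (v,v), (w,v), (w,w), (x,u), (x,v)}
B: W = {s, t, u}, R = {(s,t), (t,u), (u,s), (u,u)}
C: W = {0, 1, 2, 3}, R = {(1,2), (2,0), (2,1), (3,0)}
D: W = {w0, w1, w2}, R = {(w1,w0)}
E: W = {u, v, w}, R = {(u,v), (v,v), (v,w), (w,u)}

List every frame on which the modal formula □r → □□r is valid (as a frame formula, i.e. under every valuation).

This is the axiom for transitivity; its first-order frame correspondent is ∀x ∀y ∀z (Rxy ∧ Ryz → Rxz).
A: fails — Ruw and Rwv but not Ruv.
B: fails — Rus and Rst but not Rut.
C: fails — R12 and R20 but not R10.
D: condition met.
E: fails — Ruv and Rvw but not Ruw.
Valid on: D.

D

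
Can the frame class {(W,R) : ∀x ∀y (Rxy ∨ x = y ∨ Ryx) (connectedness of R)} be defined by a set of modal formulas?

Any modally definable frame class is closed under disjoint unions.
Take 3 disjoint single-world reflexive frames: each is trivially connected, but their disjoint union has 3 worlds with no edge between distinct components, so it is not connected.
So the class is not modally definable.

Not definable by any modal formula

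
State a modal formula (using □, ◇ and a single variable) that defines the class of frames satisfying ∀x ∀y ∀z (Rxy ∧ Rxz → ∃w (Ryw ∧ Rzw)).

◇□p → □◇p

A defining formula is ◇□p → □◇p (the .2 axiom).
Suppose ◇□p→□◇p is valid. Take Rxy, Rxz and set V(p)={w : Ryw}. Then □p at y so ◇□p at x, so □◇p at x, so ◇p at z, giving w with Rzw and Ryw.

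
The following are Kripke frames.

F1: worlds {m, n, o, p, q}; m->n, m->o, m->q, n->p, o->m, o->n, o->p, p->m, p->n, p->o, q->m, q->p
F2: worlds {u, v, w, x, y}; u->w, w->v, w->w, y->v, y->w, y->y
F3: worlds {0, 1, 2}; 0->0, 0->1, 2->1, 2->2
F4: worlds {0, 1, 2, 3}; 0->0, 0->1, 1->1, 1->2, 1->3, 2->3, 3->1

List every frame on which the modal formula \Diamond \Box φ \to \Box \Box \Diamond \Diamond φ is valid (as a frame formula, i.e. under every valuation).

none

The schema corresponds to a generalized confluence (Geach) condition: \forall x \forall y \forall z ((xRy \wedge x R^2 z) \to \exists w (yRw \wedge z R^2 w)).
F1: fails — mRn, mR²n but no w with nRw and nR²w.
F2: fails — uRw, uR²v but no t with wRt and vR²t.
F3: fails — 0R0, 0R²1 but no w with 0Rw and 1R²w.
F4: fails — 1R2, 1R²2 but no w with 2Rw and 2R²w.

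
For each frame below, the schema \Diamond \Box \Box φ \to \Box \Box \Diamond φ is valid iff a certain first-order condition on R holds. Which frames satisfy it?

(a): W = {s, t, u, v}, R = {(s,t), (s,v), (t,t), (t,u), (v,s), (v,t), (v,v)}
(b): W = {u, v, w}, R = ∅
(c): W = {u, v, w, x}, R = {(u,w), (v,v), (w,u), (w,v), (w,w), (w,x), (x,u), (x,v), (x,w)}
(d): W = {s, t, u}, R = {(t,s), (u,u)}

This is the axiom for a generalized confluence (Geach) condition; its first-order frame correspondent is \forall x \forall y \forall z ((xRy \wedge x R^2 z) \to \exists w (y R^2 w \wedge zRw)).
(a): fails — sRt, sR²u but no w with tR²w and uRw.
(b): holds.
(c): fails — wRv, wR²u but no t with vR²t and uRt.
(d): holds.

(b), (d)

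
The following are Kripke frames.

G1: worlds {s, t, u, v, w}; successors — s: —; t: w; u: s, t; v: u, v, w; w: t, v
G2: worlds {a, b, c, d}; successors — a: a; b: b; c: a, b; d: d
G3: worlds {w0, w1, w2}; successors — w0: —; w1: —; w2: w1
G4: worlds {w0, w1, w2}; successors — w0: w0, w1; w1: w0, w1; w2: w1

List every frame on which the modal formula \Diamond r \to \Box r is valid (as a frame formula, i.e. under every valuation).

G3

Frame correspondent (Sahlqvist): \forall x \forall y \forall z (Rxy \wedge Rxz \to y = z) — i.e. partial functionality.
G1: fails — u sees both s and t.
G2: fails — c sees both a and b.
G3: ✓.
G4: fails — w0 sees both w0 and w1.
Valid on: G3.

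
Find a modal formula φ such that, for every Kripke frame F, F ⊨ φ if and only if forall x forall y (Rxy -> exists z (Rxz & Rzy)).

□□r → □r

This is density; the standard corresponding axiom is C4: □□r → □r.
Suppose □□r→□r is valid. Take Rxy and set V(r)={w : xR²w}. Then □□r at x, so □r at x, so r at y, i.e. ∃z(Rxz∧Rzy).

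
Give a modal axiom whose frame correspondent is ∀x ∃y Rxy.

A defining formula is □ψ → ◇ψ (the D axiom).
Suppose □ψ→◇ψ is valid. At any x set V(ψ)=W. Then □ψ at x, so ◇ψ at x, so x has a successor.

□ψ → ◇ψ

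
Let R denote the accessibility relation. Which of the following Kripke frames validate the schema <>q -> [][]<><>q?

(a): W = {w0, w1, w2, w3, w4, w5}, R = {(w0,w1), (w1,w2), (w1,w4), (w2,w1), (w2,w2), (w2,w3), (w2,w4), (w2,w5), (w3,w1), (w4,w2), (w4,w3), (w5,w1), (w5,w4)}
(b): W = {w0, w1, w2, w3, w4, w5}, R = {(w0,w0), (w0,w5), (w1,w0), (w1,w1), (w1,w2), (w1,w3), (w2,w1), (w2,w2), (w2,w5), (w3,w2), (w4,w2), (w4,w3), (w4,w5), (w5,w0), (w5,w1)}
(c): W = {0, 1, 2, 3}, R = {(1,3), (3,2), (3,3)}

This is the axiom for a generalized confluence (Geach) condition; its first-order frame correspondent is forall x forall y forall z ((xRy & x R^2 z) -> exists w (y = w & z R^2 w)).
(a): fails — w2Rw1, w2R²w3 but no w with w1=w and w3R²w.
(b): fails — w1Rw0, w1R²w3 but no w with w0=w and w3R²w.
(c): fails — 1R3, 1R²2 but no w with 3=w and 2R²w.

none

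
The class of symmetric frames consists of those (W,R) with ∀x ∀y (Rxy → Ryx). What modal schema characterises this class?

q → □◇q

The condition is symmetry. The B schema q → □◇q defines it.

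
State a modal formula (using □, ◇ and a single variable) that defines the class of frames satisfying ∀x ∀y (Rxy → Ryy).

□(□s → s)

A defining formula is □(□s → s) (the T□ axiom).
Suppose □(□s→s) is valid. Take Rxy and set V(s)={w : Ryw}. Then at y, □s holds; since □(□s→s) at x, □s→s at y, so s at y, i.e. Ryy.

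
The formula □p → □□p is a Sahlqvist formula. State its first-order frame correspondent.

Suppose □p→□□p is valid. Take Rxy, Ryz and set V(p)={w : Rxw}. Then □p at x, so □□p at x, so □p at y, so p at z, i.e. Rxz.
Conversely, on a frame with transitivity the schema holds at every world under every valuation.
So the correspondent is transitivity.

transitivity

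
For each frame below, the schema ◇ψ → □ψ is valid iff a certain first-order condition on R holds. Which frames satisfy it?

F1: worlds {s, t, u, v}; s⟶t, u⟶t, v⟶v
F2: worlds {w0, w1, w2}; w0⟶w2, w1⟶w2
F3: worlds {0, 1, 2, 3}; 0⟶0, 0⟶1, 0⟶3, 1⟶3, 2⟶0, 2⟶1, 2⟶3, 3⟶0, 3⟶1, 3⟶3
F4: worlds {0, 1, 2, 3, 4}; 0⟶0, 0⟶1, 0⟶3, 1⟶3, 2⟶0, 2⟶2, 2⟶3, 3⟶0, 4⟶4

This is the axiom for partial functionality; its first-order frame correspondent is ∀x ∀y ∀z (Rxy ∧ Rxz → y = z).
F1: holds.
F2: holds.
F3: fails — 0 sees both 0 and 1.
F4: fails — 0 sees both 0 and 1.
Valid on: F1, F2.

F1, F2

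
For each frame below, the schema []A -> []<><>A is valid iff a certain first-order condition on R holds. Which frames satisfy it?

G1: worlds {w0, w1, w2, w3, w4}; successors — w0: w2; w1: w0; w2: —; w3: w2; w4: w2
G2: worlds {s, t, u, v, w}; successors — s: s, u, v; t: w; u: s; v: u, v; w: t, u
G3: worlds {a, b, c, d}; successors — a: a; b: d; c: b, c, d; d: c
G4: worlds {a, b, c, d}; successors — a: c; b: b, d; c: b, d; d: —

G2, G3

Frame correspondent (Sahlqvist): forall x forall z (xRz -> exists w (xRw & z R^2 w)) — i.e. a generalized confluence (Geach) condition.
G1: fails — w0Rw2 but no w with w0Rw and w2R²w.
G2: satisfies the condition.
G3: satisfies the condition.
G4: fails — aRc but no w with aRw and cR²w.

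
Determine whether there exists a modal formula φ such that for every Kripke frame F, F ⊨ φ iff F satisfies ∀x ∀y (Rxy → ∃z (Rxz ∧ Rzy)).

Yes, by □□p → □p

This is a Sahlqvist condition; the C4 axiom □□p → □p defines it.
Suppose □□p→□p is valid. Take Rxy and set V(p)={w : xR²w}. Then □□p at x, so □p at x, so p at y, i.e. ∃z(Rxz∧Rzy).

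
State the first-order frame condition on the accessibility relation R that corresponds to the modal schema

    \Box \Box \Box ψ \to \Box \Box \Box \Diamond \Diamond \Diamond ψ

This is a Sahlqvist (Geach-type) schema ◇^0□^3ψ → □^3◇^3ψ.
Minimal-valuation argument: fix x; take any y with xR^0y and any z with xR^3z. Set V(ψ) to the set of worlds R-reachable from y in exactly 3 steps. Then □^3ψ holds at y, so the antecedent holds at x; validity forces ◇^3ψ at z, giving a w with zR^3w and yR^3w.
First-order correspondent: \forall x \forall z (x R^3 z \to \exists w (x R^3 w \wedge z R^3 w)).

\forall x \forall z (x R^3 z \to \exists w (x R^3 w \wedge z R^3 w))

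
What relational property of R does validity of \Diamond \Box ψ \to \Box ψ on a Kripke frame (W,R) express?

This schema is equivalent to the 5 axiom ◇ψ → □◇ψ.
Its frame correspondent is the Euclidean property — \forall x \forall y \forall z (Rxy \wedge Rxz \to Ryz).

The Euclidean property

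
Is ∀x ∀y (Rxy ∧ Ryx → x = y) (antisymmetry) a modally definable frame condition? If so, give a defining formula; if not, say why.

No — not modally definable

If a class were modally definable it would be closed under surjective bounded morphisms (Goldblatt–Thomason).
The 8-cycle (worlds a,b,c,d,e,f,g,h with a→b→c→d→e→f→g→h→a) is antisymmetric. Sending even-indexed worlds to s and odd-indexed worlds to t is a surjective bounded morphism onto the two-world frame with s↔t, which is not antisymmetric.
So no modal formula (or set of formulas) defines exactly the antisymmetric frames.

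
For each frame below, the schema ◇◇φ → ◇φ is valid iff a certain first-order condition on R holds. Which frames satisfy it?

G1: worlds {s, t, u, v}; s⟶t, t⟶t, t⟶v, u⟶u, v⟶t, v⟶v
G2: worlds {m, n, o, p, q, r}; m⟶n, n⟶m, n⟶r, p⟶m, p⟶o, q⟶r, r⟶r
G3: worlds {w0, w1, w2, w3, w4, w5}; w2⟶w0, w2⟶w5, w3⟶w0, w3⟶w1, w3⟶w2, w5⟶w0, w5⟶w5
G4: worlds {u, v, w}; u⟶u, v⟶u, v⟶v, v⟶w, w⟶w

G4

This is the axiom for transitivity; its first-order frame correspondent is ∀x ∀y ∀z (Rxy ∧ Ryz → Rxz).
G1: fails — Rst and Rtv but not Rsv.
G2: fails — Rpm and Rmn but not Rpn.
G3: fails — Rw3w2 and Rw2w5 but not Rw3w5.
G4: condition met.
Valid on: G4.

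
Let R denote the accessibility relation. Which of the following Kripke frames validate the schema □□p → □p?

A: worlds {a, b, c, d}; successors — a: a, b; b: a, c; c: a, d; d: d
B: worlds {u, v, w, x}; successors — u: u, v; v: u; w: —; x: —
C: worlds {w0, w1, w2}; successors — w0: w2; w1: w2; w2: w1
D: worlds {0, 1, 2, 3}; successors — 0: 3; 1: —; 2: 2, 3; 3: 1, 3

B, D

The schema corresponds to density: ∀x ∀y (Rxy → ∃z (Rxz ∧ Rzy)).
A: fails — Rbc but no z with Rbz and Rzc.
B: ✓.
C: fails — Rw1w2 but no z with Rw1z and Rzw2.
D: ✓.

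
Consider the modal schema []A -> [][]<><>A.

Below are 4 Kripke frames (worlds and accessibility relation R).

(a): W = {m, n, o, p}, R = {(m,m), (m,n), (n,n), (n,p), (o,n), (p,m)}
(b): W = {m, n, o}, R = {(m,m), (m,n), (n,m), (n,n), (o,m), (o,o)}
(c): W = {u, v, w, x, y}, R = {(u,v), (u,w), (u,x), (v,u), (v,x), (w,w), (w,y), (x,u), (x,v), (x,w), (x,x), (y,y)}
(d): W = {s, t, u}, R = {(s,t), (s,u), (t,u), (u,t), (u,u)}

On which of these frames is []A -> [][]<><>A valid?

The schema corresponds to a generalized confluence (Geach) condition: forall x forall z (x R^2 z -> exists w (xRw & z R^2 w)).
(a): ✓.
(b): ✓.
(c): fails — uR²y but no t with uRt and yR²t.
(d): ✓.
Valid on: (a), (b), (d).

(a), (b), (d)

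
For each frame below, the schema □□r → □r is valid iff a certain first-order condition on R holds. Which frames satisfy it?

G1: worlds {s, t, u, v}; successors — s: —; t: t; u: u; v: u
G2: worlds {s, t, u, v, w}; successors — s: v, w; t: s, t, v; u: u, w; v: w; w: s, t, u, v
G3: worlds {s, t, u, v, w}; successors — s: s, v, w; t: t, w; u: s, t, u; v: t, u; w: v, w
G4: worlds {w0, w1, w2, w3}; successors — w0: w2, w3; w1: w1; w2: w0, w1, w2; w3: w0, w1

G1, G3

This is the axiom for density; its first-order frame correspondent is ∀x ∀y (Rxy → ∃z (Rxz ∧ Rzy)).
G1: satisfies the condition.
G2: fails — Rvw but no z with Rvz and Rzw.
G3: satisfies the condition.
G4: fails — Rw3w0 but no z with Rw3z and Rzw0.
Valid on: G1, G3.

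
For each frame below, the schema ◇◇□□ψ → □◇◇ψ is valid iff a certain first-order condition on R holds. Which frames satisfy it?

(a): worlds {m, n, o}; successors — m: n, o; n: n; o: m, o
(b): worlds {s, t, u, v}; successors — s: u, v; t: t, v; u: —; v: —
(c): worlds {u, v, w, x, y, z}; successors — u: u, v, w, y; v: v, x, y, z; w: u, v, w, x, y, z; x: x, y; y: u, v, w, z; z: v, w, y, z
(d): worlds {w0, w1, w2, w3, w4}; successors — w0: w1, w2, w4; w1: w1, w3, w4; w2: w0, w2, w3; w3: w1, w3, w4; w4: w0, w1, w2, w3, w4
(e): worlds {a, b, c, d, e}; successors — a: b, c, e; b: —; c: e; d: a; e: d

The schema corresponds to a generalized confluence (Geach) condition: ∀x ∀y ∀z ((xR²y ∧ xRz) → ∃w (yR²w ∧ zR²w)).
(a): satisfies the condition.
(b): fails — tR²t, tRv but no w with tR²w and vR²w.
(c): satisfies the condition.
(d): satisfies the condition.
(e): fails — aR²d, aRb but no w with dR²w and bR²w.

(a), (c), (d)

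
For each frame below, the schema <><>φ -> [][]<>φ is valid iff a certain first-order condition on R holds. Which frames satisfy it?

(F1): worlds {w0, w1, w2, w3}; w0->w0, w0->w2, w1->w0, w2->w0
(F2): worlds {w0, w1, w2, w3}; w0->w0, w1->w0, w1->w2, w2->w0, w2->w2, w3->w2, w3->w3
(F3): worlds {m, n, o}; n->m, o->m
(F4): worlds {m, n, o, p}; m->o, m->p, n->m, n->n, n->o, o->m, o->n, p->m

(F3)

Frame correspondent (Sahlqvist): forall x forall y forall z ((x R^2 y & x R^2 z) -> exists w (y = w & zRw)) — i.e. a generalized confluence (Geach) condition.
(F1): fails — w0R²w2, w0R²w2 but no w with w2=w and w2Rw.
(F2): fails — w1R²w2, w1R²w0 but no w with w2=w and w0Rw.
(F3): ✓.
(F4): fails — mR²m, mR²m but no w with m=w and mRw.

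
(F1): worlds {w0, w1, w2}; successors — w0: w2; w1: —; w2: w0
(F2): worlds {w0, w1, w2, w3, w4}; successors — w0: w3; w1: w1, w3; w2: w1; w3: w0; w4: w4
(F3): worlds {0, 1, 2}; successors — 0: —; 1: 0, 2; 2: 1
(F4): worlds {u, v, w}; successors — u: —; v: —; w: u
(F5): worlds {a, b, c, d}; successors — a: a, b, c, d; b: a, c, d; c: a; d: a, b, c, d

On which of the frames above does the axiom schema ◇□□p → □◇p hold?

The schema corresponds to a generalized confluence (Geach) condition: ∀x ∀y ∀z ((xRy ∧ xRz) → ∃w (yR²w ∧ zRw)).
(F1): fails — w0Rw2, w0Rw2 but no w with w2R²w and w2Rw.
(F2): fails — w0Rw3, w0Rw3 but no w with w3R²w and w3Rw.
(F3): fails — 1R0, 1R0 but no w with 0R²w and 0Rw.
(F4): fails — wRu, wRu but no t with uR²t and uRt.
(F5): holds.

(F5)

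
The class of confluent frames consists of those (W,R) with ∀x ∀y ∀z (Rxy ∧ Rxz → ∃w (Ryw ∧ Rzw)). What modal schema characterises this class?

The condition is convergence. The .2 schema ◇□p → □◇p defines it.
Suppose ◇□p→□◇p is valid. Take Rxy, Rxz and set V(p)={w : Ryw}. Then □p at y so ◇□p at x, so □◇p at x, so ◇p at z, giving w with Rzw and Ryw.

◇□p → □◇p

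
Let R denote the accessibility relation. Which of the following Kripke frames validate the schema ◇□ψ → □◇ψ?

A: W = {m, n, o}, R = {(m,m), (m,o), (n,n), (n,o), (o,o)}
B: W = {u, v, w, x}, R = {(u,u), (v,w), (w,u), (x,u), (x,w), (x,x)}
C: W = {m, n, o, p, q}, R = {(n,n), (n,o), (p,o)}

A, B

The schema corresponds to convergence: ∀x ∀y ∀z (Rxy ∧ Rxz → ∃w (Ryw ∧ Rzw)).
A: satisfies the condition.
B: satisfies the condition.
C: fails — Rnn and Rno but n and o have no common successor.
Valid on: A, B.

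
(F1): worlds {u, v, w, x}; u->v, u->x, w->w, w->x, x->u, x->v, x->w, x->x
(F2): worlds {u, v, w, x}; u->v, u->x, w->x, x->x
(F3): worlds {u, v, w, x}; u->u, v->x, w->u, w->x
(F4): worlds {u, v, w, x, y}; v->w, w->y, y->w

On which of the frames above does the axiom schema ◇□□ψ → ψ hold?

Frame correspondent (Sahlqvist): ∀x ∀y (xRy → ∃w (yR²w ∧ x = w)) — i.e. a generalized confluence (Geach) condition.
(F1): fails — uRv but no t with vR²t and u=t.
(F2): fails — uRv but no t with vR²t and u=t.
(F3): fails — vRx but no t with xR²t and v=t.
(F4): fails — vRw but no t with wR²t and v=t.

none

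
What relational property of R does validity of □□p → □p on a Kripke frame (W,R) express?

This schema is the C4 axiom.
It corresponds to density: ∀x ∀y (Rxy → ∃z (Rxz ∧ Rzy)).

density: ∀x ∀y (Rxy → ∃z (Rxz ∧ Rzy))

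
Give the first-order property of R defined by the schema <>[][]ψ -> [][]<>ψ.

forall x forall y forall z ((xRy & x R^2 z) -> exists w (y R^2 w & zRw))

This is a Sahlqvist (Geach-type) schema ◇^1□^2ψ → □^2◇^1ψ.
Minimal-valuation argument: fix x; take any y with xR^1y and any z with xR^2z. Set V(ψ) to the set of worlds R-reachable from y in exactly 2 steps. Then □^2ψ holds at y, so the antecedent holds at x; validity forces ◇^1ψ at z, giving a w with zR^1w and yR^2w.
First-order correspondent: forall x forall y forall z ((xRy & x R^2 z) -> exists w (y R^2 w & zRw)).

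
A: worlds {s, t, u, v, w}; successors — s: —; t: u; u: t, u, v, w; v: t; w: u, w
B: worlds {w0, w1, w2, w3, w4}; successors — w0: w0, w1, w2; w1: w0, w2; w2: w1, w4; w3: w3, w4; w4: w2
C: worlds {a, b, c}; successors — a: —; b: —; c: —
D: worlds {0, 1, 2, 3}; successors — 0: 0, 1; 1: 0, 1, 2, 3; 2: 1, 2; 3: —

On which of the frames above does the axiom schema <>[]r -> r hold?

The schema corresponds to symmetry: forall x forall y (Rxy -> Ryx).
A: fails — Ruv but not Rvu.
B: fails — Rw0w2 but not Rw2w0.
C: ✓.
D: fails — R13 but not R31.

C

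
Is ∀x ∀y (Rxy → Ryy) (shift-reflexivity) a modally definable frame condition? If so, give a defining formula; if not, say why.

Yes — defined by □(□r → r)

Yes: it is shift-reflexivity, defined by the T□ schema □(□r → r).
Suppose □(□r→r) is valid. Take Rxy and set V(r)={w : Ryw}. Then at y, □r holds; since □(□r→r) at x, □r→r at y, so r at y, i.e. Ryy.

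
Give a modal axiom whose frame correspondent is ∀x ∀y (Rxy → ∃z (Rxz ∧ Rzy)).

A defining formula is □□s → □s (the C4 axiom).
Suppose □□s→□s is valid. Take Rxy and set V(s)={w : xR²w}. Then □□s at x, so □s at x, so s at y, i.e. ∃z(Rxz∧Rzy).

□□s → □s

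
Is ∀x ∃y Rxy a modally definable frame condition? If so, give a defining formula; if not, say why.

Definable; □r → ◇r defines it

The condition is seriality. A defining modal formula is □r → ◇r.
Suppose □r→◇r is valid. At any x set V(r)=W. Then □r at x, so ◇r at x, so x has a successor.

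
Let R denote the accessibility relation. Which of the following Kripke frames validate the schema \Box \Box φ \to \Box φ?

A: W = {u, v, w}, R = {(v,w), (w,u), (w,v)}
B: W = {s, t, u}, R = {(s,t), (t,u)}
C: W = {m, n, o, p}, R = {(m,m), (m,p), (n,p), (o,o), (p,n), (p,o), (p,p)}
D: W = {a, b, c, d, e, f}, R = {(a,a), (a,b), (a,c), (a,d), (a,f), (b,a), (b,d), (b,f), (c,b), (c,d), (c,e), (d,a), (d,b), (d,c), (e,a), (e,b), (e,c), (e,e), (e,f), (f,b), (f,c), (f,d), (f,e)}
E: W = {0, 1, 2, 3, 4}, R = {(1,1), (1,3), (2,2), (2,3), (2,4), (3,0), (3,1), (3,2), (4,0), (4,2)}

This is the axiom for density; its first-order frame correspondent is \forall x \forall y (Rxy \to \exists z (Rxz \wedge Rzy)).
A: fails — Rwu but no z with Rwz and Rzu.
B: fails — Rtu but no z with Rtz and Rzu.
C: holds.
D: holds.
E: fails — R40 but no z with R4z and Rz0.
Valid on: C, D.

C, D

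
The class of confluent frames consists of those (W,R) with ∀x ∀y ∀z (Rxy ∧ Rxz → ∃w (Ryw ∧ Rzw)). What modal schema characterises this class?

This is convergence; the standard corresponding axiom is .2: ◇□q → □◇q.
Suppose ◇□q→□◇q is valid. Take Rxy, Rxz and set V(q)={w : Ryw}. Then □q at y so ◇□q at x, so □◇q at x, so ◇q at z, giving w with Rzw and Ryw.

◇□q → □◇q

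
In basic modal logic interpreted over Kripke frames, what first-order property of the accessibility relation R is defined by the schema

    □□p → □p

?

This schema is the C4 axiom.
Its frame correspondent is density — ∀x ∀y (Rxy → ∃z (Rxz ∧ Rzy)).

density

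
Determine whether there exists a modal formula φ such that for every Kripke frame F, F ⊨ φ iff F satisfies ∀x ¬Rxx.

Any modally definable frame class is closed under surjective bounded morphisms.
The 5-cycle (worlds a,b,c,d,e with a→b→c→d→e→a) is irreflexive, and the map sending every world to a single reflexive point • is a surjective bounded morphism (forth: every edge maps to (•,•); back: every world has a successor). So any modal formula valid on the 5-cycle is also valid on the reflexive point, which is not irreflexive.
So no modal formula (or set of formulas) defines exactly the irreflexive frames.

Not definable by any modal formula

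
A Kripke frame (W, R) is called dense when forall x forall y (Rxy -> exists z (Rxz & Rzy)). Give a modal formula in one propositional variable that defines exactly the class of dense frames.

□□q → □q

The condition is density. The C4 schema □□q → □q defines it.
Suppose □□q→□q is valid. Take Rxy and set V(q)={w : xR²w}. Then □□q at x, so □q at x, so q at y, i.e. ∃z(Rxz∧Rzy).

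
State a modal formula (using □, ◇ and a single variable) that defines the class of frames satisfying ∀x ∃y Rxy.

A defining formula is □s → ◇s (the D axiom).
Suppose □s→◇s is valid. At any x set V(s)=W. Then □s at x, so ◇s at x, so x has a successor.

□s → ◇s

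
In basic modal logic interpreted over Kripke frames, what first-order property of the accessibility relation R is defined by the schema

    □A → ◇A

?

Seriality

Suppose □A→◇A is valid. At any x set V(A)=W. Then □A at x, so ◇A at x, so x has a successor.
The converse is a direct semantic check.
So the correspondent is seriality.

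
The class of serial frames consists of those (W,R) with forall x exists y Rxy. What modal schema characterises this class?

This is seriality; the standard corresponding axiom is D: □q → ◇q.
Suppose □q→◇q is valid. At any x set V(q)=W. Then □q at x, so ◇q at x, so x has a successor.

□q → ◇q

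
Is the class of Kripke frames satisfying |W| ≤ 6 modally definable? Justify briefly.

Not definable by any modal formula

Any modally definable frame class is closed under disjoint unions.
Any modal formula valid on each of 7 disjoint one-world frames is valid on their disjoint union (validity is preserved under disjoint unions). Each one-world frame has |W|=1≤6, but the union has |W|=7.
So the class is not modally definable.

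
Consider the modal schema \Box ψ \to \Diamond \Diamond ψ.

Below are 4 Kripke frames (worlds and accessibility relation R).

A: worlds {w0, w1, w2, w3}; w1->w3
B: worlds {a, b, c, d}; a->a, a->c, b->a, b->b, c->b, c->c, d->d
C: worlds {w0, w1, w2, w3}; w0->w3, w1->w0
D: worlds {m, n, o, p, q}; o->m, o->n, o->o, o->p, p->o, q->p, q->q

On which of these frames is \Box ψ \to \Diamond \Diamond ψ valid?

B

This is the axiom for a generalized confluence (Geach) condition; its first-order frame correspondent is \forall x \exists w (xRw \wedge x R^2 w).
A: fails — at w0 but no w with w0Rw and w0R²w.
B: satisfies the condition.
C: fails — at w0 but no w with w0Rw and w0R²w.
D: fails — at m but no w with mRw and mR²w.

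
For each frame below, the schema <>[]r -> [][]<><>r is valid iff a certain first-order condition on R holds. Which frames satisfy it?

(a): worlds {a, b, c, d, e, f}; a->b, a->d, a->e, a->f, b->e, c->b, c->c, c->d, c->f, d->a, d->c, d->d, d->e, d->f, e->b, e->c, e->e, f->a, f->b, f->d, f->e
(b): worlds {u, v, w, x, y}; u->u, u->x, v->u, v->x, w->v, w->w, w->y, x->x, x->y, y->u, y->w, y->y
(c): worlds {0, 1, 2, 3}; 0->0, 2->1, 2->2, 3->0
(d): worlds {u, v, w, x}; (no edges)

(a), (b), (d)

Frame correspondent (Sahlqvist): forall x forall y forall z ((xRy & x R^2 z) -> exists w (yRw & z R^2 w)) — i.e. a generalized confluence (Geach) condition.
(a): ✓.
(b): ✓.
(c): fails — 2R1, 2R²1 but no w with 1Rw and 1R²w.
(d): ✓.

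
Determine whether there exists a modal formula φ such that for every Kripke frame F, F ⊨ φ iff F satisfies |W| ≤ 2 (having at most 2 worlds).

If a class were modally definable it would be closed under disjoint unions (Goldblatt–Thomason).
Any modal formula valid on each of 3 disjoint one-world frames is valid on their disjoint union (validity is preserved under disjoint unions). Each one-world frame has |W|=1≤2, but the union has |W|=3.
So no modal formula (or set of formulas) defines exactly the |W|≤2 frames.

Not modally definable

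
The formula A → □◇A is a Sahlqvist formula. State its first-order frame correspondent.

Symmetry

This is the B axiom.
It corresponds to symmetry: ∀x ∀y (Rxy → Ryx).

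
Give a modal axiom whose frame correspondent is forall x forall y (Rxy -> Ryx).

The condition is symmetry. The B schema ψ → □◇ψ defines it.
Suppose ψ→□◇ψ is valid. Take Rxy and set V(ψ)={x}. Then ψ at x, so □◇ψ at x, so ◇ψ at y, so some z with Ryz has ψ; z=x, i.e. Ryx.

ψ → □◇ψ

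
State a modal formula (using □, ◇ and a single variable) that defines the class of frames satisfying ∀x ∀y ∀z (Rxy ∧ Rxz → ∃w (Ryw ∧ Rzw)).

This is convergence; the standard corresponding axiom is .2: ◇□p → □◇p.
Suppose ◇□p→□◇p is valid. Take Rxy, Rxz and set V(p)={w : Ryw}. Then □p at y so ◇□p at x, so □◇p at x, so ◇p at z, giving w with Rzw and Ryw.

◇□p → □◇p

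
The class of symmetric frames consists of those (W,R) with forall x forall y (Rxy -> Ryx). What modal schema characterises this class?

p → □◇p

A defining formula is p → □◇p (the B axiom).
Suppose p→□◇p is valid. Take Rxy and set V(p)={x}. Then p at x, so □◇p at x, so ◇p at y, so some z with Ryz has p; z=x, i.e. Ryx.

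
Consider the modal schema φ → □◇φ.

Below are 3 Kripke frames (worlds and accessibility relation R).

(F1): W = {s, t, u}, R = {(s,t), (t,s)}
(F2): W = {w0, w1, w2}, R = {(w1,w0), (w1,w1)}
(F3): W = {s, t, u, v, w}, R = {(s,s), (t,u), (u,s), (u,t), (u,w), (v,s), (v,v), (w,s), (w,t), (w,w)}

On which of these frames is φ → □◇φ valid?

The schema corresponds to symmetry: ∀x ∀y (Rxy → Ryx).
(F1): condition met.
(F2): fails — Rw1w0 but not Rw0w1.
(F3): fails — Rwt but not Rtw.

(F1)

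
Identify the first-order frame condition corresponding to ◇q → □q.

Suppose ◇q→□q is valid. Take Rxy, Rxz and set V(q)={y}. Then ◇q at x, so □q at x, so q at z, i.e. z=y.
Conversely, any frame satisfying ∀x ∀y ∀z (Rxy ∧ Rxz → y = z) validates the schema.
Frame condition: ∀x ∀y ∀z (Rxy ∧ Rxz → y = z).

Partial functionality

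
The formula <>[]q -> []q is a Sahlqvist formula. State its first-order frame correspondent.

The Euclidean property

Replacing q by ¬q and contraposing gives the equivalent schema ◇q → □◇q.
Suppose ◇q→□◇q is valid. Take Rxy, Rxz and set V(q)={y}. Then ◇q at x, so □◇q at x, so ◇q at z, so some w with Rzw has q; w=y, i.e. Rzy. By symmetry of the argument, Ryz.
The converse is a direct semantic check.
Frame condition: forall x forall y forall z (Rxy & Rxz -> Ryz).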